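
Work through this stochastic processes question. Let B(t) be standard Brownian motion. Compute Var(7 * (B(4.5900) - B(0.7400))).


Var(alpha*(B(t)-B(s))) = alpha^2 * (t-s)
= 7^2 * (4.5900 - 0.7400)
= 49 * 3.8500
= 188.6500

188.6500


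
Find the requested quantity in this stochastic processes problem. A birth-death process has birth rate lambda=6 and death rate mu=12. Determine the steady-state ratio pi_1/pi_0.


For birth-death process, pi_n/pi_0 = (lambda/mu)^n
= (6/12)^1
= 0.5000

0.5000


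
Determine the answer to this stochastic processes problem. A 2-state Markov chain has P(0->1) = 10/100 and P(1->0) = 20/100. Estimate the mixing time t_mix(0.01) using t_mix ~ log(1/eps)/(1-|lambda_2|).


lambda_2 = |1 - p01 - p10| = |1 - 0.1000 - 0.2000| = 0.7000
t_mix ~ log(1/eps)/(1 - |lambda_2|)
= log(100)/(1 - 0.7000) = 4.6052/0.3000
= 15.3506

15.3506


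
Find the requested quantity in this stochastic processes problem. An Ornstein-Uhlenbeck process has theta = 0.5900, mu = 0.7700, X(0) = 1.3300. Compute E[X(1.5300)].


E[X(t)] = mu + (X(0) - mu)*exp(-theta*t)
= 0.7700 + (1.3300 - 0.7700)*exp(-0.5900*1.5300)
= 0.7700 + 0.5600 * 0.4055
= 0.9971

0.9971


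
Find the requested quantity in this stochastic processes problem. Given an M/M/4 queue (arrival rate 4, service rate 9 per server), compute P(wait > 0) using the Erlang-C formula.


a = lambda/mu = 0.4444
rho = a/c = 0.1111
Erlang-C formula applied:
C(c,a) = 0.0012

0.0012


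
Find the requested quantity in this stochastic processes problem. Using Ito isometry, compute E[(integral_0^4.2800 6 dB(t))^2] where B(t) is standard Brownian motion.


By Ito isometry: E[(int f dB)^2] = int f^2 dt
= 6^2 * 4.2800
= 36 * 4.2800 = 154.0800

154.0800


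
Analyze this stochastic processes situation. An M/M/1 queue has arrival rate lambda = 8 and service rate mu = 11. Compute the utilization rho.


rho = lambda/mu
= 8/11
= 0.7273

0.7273


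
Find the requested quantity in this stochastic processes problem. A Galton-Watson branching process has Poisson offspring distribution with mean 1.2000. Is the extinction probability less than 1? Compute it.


Since mu = 1.2000 > 1, extinction prob q < 1.
Solve s = exp(mu*(s-1)) iteratively.
q = 0.6863

0.6863


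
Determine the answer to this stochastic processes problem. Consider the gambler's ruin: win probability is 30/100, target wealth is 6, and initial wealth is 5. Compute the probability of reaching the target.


Gambler's ruin formula:
r = q/p = 0.7000/0.3000 = 2.3333
P(win) = (1 - r^i)/(1 - r^N)
= (1 - 2.3333^5)/(1 - 2.3333^6)
= 0.4250

0.4250


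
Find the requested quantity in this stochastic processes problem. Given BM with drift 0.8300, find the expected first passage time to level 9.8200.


Expected first passage time = a/mu
= 9.8200/0.8300
= 11.8313

11.8313


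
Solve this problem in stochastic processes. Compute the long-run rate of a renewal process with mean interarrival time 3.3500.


Long-run renewal rate = 1/E(X)
= 1/3.3500
= 0.2985

0.2985


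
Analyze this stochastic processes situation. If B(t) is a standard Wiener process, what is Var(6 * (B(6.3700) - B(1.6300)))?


Var(alpha*(B(t)-B(s))) = alpha^2 * (t-s)
= 6^2 * (6.3700 - 1.6300)
= 36 * 4.7400
= 170.6400

170.6400


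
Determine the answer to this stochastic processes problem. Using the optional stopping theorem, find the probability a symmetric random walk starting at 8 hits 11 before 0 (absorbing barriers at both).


By optional stopping theorem: E(M at tau) = M(0) = 8
P(hit 11)*11 + P(hit 0)*0 = 8
P(hit 11) = (8 - 0)/(11 - 0) = 8/11 = 0.7273

0.7273


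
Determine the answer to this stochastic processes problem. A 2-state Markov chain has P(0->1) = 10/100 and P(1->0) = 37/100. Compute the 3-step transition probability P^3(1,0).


Computing P^3 by matrix multiplication.
P = [[0.9000, 0.1000], [0.3700, 0.6300]]
After raising P to the power 3:
P^3(1,0) = 0.6700

0.6700


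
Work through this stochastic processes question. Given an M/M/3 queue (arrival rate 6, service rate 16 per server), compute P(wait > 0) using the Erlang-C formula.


a = lambda/mu = 0.3750
rho = a/c = 0.1250
Erlang-C formula applied:
C(c,a) = 0.0069

0.0069


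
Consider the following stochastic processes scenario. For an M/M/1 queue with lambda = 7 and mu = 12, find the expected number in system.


rho = 7/12 = 0.5833
L = rho/(1-rho)
= 0.5833/0.4167
= 1.4000

1.4000


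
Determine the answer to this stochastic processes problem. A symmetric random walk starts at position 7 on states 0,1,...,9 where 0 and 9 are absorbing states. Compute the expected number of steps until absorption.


For symmetric RW on 0,...,N with absorbing barriers, E(i) = i*(N-i)
E(7) = 7 * 2 = 14

14


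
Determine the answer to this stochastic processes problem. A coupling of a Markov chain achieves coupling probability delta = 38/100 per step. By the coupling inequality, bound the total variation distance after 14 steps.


TV distance bound <= (1-delta)^n
= (1 - 0.3800)^14
= 0.6200^14
= 0.0012

0.0012


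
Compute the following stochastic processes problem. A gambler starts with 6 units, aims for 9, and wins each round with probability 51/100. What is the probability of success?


Gambler's ruin formula:
r = q/p = 0.4900/0.5100 = 0.9608
P(win) = (1 - r^i)/(1 - r^N)
= (1 - 0.9608^6)/(1 - 0.9608^9)
= 0.7058

0.7058


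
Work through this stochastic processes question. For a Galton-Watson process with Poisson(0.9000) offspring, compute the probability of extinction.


Since mu = 0.9000 <= 1, extinction probability = 1.

1.0000


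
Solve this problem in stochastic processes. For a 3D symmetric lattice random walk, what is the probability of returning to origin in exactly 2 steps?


P(return in 2 steps) = P(reverse first step) = 1/(2d)
= 1/6
= 0.1667

0.1667


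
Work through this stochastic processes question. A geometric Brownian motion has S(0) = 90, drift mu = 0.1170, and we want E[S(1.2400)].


E[S(t)] = S(0) * exp(mu * t)
= 90 * exp(0.1170 * 1.2400)
= 90 * 1.1561
= 104.0519

104.0519


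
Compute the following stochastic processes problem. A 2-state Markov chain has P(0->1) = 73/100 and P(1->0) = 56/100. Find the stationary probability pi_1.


Stationary distribution: pi_0 = p10/(p01+p10), pi_1 = p01/(p01+p10)
p01 = 0.7300, p10 = 0.5600
pi_1 = 0.5659

0.5659


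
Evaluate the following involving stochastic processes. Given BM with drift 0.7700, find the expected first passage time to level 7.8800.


Expected first passage time = a/mu
= 7.8800/0.7700
= 10.2338

10.2338


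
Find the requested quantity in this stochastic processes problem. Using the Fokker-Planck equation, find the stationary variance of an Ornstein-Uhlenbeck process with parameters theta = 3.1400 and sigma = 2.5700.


Stationary variance = sigma^2 / (2*theta)
= 2.5700^2 / (2*3.1400)
= 6.6049 / 6.2800
= 1.0517

1.0517


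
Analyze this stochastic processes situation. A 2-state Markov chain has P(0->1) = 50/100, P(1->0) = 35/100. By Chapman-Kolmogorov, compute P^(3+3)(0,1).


P^6 = P^3 * P^3
Computing via matrix multiplication of the transition matrix.
Entry (0,1) of P^6 = 0.5882

0.5882


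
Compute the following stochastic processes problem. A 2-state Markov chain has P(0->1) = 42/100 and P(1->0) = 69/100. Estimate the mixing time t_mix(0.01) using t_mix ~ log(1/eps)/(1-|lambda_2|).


lambda_2 = |1 - p01 - p10| = |1 - 0.4200 - 0.6900| = 0.1100
t_mix ~ log(1/eps)/(1 - |lambda_2|)
= log(100)/(1 - 0.1100) = 4.6052/0.8900
= 5.1743

5.1743


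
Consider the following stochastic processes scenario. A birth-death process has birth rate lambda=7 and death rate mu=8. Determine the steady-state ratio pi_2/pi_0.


For birth-death process, pi_n/pi_0 = (lambda/mu)^n
= (7/8)^2
= 0.7656

0.7656


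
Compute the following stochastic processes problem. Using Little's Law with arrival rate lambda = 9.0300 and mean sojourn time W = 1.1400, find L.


Little's Law: L = lambda * W
= 9.0300 * 1.1400
= 10.2942

10.2942


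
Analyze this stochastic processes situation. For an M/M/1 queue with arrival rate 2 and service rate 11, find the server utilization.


rho = lambda/mu
= 2/11
= 0.1818

0.1818


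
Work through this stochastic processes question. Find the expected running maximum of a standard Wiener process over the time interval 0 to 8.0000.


E(max B(s)) = sqrt(2t/pi)
= sqrt(2*8.0000/pi)
= sqrt(5.0930)
= 2.2568

2.2568


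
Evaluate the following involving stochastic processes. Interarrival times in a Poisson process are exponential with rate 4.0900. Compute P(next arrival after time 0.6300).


P(X > t) = exp(-lambda * t)
= exp(-4.0900 * 0.6300)
= exp(-2.5767) = 0.0760

0.0760


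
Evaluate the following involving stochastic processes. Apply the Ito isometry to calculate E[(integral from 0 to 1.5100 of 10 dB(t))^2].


By Ito isometry: E[(int f dB)^2] = int f^2 dt
= 10^2 * 1.5100
= 100 * 1.5100 = 151.0000

151.0000


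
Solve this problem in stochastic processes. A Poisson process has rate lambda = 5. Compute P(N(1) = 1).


P(N(t)=k) = (lambda*t)^k * exp(-lambda*t) / k!
lambda*t = 5
= 5^1 * exp(-5) / 1!
= 5 * 0.0067 / 1
= 0.0337

0.0337


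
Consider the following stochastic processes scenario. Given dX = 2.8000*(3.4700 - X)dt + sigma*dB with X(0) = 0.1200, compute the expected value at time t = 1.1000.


E[X(t)] = mu + (X(0) - mu)*exp(-theta*t)
= 3.4700 + (0.1200 - 3.4700)*exp(-2.8000*1.1000)
= 3.4700 + -3.3500 * 0.0460
= 3.3160

3.3160


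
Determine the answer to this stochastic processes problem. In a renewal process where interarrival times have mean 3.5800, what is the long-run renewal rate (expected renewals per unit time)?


Long-run renewal rate = 1/E(X)
= 1/3.5800
= 0.2793

0.2793


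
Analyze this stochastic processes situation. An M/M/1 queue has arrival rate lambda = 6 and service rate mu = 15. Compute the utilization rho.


rho = lambda/mu
= 6/15
= 0.4000

0.4000


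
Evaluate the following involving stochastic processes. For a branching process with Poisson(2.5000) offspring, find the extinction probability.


Since mu = 2.5000 > 1, extinction prob q < 1.
Solve s = exp(mu*(s-1)) iteratively.
q = 0.1074

0.1074


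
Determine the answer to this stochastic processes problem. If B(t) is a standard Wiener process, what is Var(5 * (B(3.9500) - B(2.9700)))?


Var(alpha*(B(t)-B(s))) = alpha^2 * (t-s)
= 5^2 * (3.9500 - 2.9700)
= 25 * 0.9800
= 24.5000

24.5000


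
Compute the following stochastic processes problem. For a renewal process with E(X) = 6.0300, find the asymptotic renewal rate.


Long-run renewal rate = 1/E(X)
= 1/6.0300
= 0.1658

0.1658


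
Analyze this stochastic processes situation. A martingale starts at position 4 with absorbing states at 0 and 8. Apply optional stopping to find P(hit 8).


By optional stopping theorem: E(M at tau) = M(0) = 4
P(hit 8)*8 + P(hit 0)*0 = 4
P(hit 8) = (4 - 0)/(8 - 0) = 1/2 = 0.5000

0.5000


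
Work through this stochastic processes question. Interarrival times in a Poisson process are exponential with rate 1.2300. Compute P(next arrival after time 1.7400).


P(X > t) = exp(-lambda * t)
= exp(-1.2300 * 1.7400)
= exp(-2.1402) = 0.1176

0.1176


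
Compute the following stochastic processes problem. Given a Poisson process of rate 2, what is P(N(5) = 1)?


P(N(t)=k) = (lambda*t)^k * exp(-lambda*t) / k!
lambda*t = 10
= 10^1 * exp(-10) / 1!
= 10 * 4.5400e-05 / 1
= 4.5400e-04

4.5400e-04


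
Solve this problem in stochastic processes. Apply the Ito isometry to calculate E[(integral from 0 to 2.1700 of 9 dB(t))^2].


By Ito isometry: E[(int f dB)^2] = int f^2 dt
= 9^2 * 2.1700
= 81 * 2.1700 = 175.7700

175.7700


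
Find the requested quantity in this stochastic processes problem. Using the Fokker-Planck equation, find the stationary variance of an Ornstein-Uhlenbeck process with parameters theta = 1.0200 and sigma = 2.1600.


Stationary variance = sigma^2 / (2*theta)
= 2.1600^2 / (2*1.0200)
= 4.6656 / 2.0400
= 2.2871

2.2871


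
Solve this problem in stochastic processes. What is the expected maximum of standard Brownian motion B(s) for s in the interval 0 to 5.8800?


E(max B(s)) = sqrt(2t/pi)
= sqrt(2*5.8800/pi)
= sqrt(3.7433)
= 1.9348

1.9348


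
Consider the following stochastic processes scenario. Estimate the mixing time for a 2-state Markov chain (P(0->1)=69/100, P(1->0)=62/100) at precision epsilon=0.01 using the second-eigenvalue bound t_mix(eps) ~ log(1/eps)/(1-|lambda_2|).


lambda_2 = |1 - p01 - p10| = |1 - 0.6900 - 0.6200| = 0.3100
t_mix ~ log(1/eps)/(1 - |lambda_2|)
= log(100)/(1 - 0.3100) = 4.6052/0.6900
= 6.6742

6.6742


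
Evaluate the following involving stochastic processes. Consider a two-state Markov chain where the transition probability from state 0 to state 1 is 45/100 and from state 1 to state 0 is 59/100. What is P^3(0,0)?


Computing P^3 by matrix multiplication.
P = [[0.5500, 0.4500], [0.5900, 0.4100]]
After raising P to the power 3:
P^3(0,0) = 0.5673

0.5673


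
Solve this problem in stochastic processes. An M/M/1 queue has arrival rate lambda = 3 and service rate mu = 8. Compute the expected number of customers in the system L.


rho = 3/8 = 0.3750
L = rho/(1-rho)
= 0.3750/0.6250
= 0.6000

0.6000


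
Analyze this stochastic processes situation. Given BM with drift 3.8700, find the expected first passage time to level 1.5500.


Expected first passage time = a/mu
= 1.5500/3.8700
= 0.4005

0.4005


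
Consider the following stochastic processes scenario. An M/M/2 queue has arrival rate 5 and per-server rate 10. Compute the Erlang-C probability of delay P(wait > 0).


a = lambda/mu = 0.5000
rho = a/c = 0.2500
Erlang-C formula applied:
C(c,a) = 0.1000

0.1000


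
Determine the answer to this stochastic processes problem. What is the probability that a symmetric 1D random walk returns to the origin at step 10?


P(S(10) = 0) = C(10,5) / 4^5
= 252 / 1024
= 0.2461

0.2461


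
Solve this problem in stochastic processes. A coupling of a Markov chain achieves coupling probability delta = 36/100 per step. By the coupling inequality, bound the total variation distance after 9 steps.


TV distance bound <= (1-delta)^n
= (1 - 0.3600)^9
= 0.6400^9
= 0.0180

0.0180


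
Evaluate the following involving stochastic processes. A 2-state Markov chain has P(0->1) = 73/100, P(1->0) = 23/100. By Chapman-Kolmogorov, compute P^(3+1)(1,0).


P^4 = P^3 * P^1
Computing via matrix multiplication of the transition matrix.
Entry (1,0) of P^4 = 0.2396

0.2396


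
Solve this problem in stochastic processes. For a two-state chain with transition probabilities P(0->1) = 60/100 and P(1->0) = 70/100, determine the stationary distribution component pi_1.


Stationary distribution: pi_0 = p10/(p01+p10), pi_1 = p01/(p01+p10)
p01 = 0.6000, p10 = 0.7000
pi_1 = 0.4615

0.4615


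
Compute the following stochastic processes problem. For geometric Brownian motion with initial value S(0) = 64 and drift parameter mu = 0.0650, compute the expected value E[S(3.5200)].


E[S(t)] = S(0) * exp(mu * t)
= 64 * exp(0.0650 * 3.5200)
= 64 * 1.2571
= 80.4538

80.4538


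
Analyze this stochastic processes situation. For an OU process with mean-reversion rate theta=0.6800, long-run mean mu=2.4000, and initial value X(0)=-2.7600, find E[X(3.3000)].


E[X(t)] = mu + (X(0) - mu)*exp(-theta*t)
= 2.4000 + (-2.7600 - 2.4000)*exp(-0.6800*3.3000)
= 2.4000 + -5.1600 * 0.1060
= 1.8529

1.8529


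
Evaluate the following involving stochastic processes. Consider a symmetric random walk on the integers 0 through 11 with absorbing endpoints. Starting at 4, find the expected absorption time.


For symmetric RW on 0,...,N with absorbing barriers, E(i) = i*(N-i)
E(4) = 4 * 7 = 28

28


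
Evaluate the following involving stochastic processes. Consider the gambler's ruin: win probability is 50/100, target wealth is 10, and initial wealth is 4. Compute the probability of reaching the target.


p = 1/2: P(win) = i/N = 4/10
= 0.4000

0.4000


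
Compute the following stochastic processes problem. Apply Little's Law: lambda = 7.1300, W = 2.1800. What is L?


Little's Law: L = lambda * W
= 7.1300 * 2.1800
= 15.5434

15.5434


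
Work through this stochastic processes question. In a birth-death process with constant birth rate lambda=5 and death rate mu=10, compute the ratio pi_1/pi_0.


For birth-death process, pi_n/pi_0 = (lambda/mu)^n
= (5/10)^1
= 0.5000

0.5000


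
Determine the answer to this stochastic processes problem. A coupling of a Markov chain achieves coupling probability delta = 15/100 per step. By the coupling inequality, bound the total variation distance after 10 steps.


TV distance bound <= (1-delta)^n
= (1 - 0.1500)^10
= 0.8500^10
= 0.1969

0.1969


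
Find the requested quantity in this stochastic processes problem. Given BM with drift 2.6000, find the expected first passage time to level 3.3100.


Expected first passage time = a/mu
= 3.3100/2.6000
= 1.2731

1.2731


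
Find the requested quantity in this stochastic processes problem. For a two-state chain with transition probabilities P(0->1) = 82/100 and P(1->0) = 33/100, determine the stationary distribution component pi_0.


Stationary distribution: pi_0 = p10/(p01+p10), pi_1 = p01/(p01+p10)
p01 = 0.8200, p10 = 0.3300
pi_0 = 0.2870

0.2870


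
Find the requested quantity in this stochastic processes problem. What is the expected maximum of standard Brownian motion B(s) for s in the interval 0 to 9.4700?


E(max B(s)) = sqrt(2t/pi)
= sqrt(2*9.4700/pi)
= sqrt(6.0288)
= 2.4554

2.4554


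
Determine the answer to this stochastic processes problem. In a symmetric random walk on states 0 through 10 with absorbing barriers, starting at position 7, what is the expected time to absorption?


For symmetric RW on 0,...,N with absorbing barriers, E(i) = i*(N-i)
E(7) = 7 * 3 = 21

21


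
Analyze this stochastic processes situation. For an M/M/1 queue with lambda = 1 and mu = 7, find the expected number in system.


rho = 1/7 = 0.1429
L = rho/(1-rho)
= 0.1429/0.8571
= 0.1667

0.1667


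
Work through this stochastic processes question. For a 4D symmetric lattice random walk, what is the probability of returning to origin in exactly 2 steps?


P(return in 2 steps) = P(reverse first step) = 1/(2d)
= 1/8
= 0.1250

0.1250


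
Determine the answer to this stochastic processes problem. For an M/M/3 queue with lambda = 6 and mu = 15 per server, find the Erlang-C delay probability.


a = lambda/mu = 0.4000
rho = a/c = 0.1333
Erlang-C formula applied:
C(c,a) = 0.0082

0.0082


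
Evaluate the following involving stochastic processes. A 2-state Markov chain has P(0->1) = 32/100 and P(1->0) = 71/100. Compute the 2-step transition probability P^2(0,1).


Computing P^2 by matrix multiplication.
P = [[0.6800, 0.3200], [0.7100, 0.2900]]
After raising P to the power 2:
P^2(0,1) = 0.3104

0.3104


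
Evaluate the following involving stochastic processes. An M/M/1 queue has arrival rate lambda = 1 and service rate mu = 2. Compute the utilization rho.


rho = lambda/mu
= 1/2
= 0.5000

0.5000


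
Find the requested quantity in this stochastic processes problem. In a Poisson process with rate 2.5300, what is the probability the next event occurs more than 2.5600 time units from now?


P(X > t) = exp(-lambda * t)
= exp(-2.5300 * 2.5600)
= exp(-6.4768) = 0.0015

0.0015


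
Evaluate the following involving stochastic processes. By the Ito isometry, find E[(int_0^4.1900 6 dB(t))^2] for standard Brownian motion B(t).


By Ito isometry: E[(int f dB)^2] = int f^2 dt
= 6^2 * 4.1900
= 36 * 4.1900 = 150.8400

150.8400


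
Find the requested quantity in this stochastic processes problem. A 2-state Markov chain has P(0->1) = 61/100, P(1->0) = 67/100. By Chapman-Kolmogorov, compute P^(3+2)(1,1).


P^5 = P^3 * P^2
Computing via matrix multiplication of the transition matrix.
Entry (1,1) of P^5 = 0.4757

0.4757


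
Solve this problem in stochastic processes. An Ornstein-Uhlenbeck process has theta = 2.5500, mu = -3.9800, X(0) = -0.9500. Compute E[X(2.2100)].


E[X(t)] = mu + (X(0) - mu)*exp(-theta*t)
= -3.9800 + (-0.9500 - -3.9800)*exp(-2.5500*2.2100)
= -3.9800 + 3.0300 * 0.0036
= -3.9692

-3.9692


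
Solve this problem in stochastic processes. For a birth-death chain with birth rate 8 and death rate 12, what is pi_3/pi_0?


For birth-death process, pi_n/pi_0 = (lambda/mu)^n
= (8/12)^3
= 0.2963

0.2963


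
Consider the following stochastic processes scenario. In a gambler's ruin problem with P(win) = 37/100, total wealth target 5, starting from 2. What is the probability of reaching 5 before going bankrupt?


Gambler's ruin formula:
r = q/p = 0.6300/0.3700 = 1.7027
P(win) = (1 - r^i)/(1 - r^N)
= (1 - 1.7027^2)/(1 - 1.7027^5)
= 0.1427

0.1427


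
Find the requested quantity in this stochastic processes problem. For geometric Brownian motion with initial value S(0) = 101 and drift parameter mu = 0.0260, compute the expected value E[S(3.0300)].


E[S(t)] = S(0) * exp(mu * t)
= 101 * exp(0.0260 * 3.0300)
= 101 * 1.0820
= 109.2786

109.2786


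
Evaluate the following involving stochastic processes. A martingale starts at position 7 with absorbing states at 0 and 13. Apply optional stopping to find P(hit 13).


By optional stopping theorem: E(M at tau) = M(0) = 7
P(hit 13)*13 + P(hit 0)*0 = 7
P(hit 13) = (7 - 0)/(13 - 0) = 7/13 = 0.5385

0.5385


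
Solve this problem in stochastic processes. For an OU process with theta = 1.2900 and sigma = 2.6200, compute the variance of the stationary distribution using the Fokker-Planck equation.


Stationary variance = sigma^2 / (2*theta)
= 2.6200^2 / (2*1.2900)
= 6.8644 / 2.5800
= 2.6606

2.6606


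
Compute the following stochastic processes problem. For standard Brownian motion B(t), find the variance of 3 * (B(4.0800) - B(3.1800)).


Var(alpha*(B(t)-B(s))) = alpha^2 * (t-s)
= 3^2 * (4.0800 - 3.1800)
= 9 * 0.9000
= 8.1000

8.1000


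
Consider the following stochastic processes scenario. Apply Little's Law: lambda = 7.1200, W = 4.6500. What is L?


Little's Law: L = lambda * W
= 7.1200 * 4.6500
= 33.1080

33.1080


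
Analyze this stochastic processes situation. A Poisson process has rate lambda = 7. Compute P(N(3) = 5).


P(N(t)=k) = (lambda*t)^k * exp(-lambda*t) / k!
lambda*t = 21
= 21^5 * exp(-21) / 5!
= 4084101 * 7.5826e-10 / 120
= 2.5807e-05

2.5807e-05


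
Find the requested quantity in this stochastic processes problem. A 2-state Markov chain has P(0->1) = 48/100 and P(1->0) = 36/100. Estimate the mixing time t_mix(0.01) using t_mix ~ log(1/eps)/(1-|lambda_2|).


lambda_2 = |1 - p01 - p10| = |1 - 0.4800 - 0.3600| = 0.1600
t_mix ~ log(1/eps)/(1 - |lambda_2|)
= log(100)/(1 - 0.1600) = 4.6052/0.8400
= 5.4823

5.4823


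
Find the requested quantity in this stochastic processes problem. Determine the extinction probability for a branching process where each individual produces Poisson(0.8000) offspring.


Since mu = 0.8000 <= 1, extinction probability = 1.

1.0000


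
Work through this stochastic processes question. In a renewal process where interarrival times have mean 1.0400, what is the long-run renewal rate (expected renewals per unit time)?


Long-run renewal rate = 1/E(X)
= 1/1.0400
= 0.9615

0.9615


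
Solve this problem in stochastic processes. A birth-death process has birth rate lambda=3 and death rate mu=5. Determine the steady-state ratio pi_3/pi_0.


For birth-death process, pi_n/pi_0 = (lambda/mu)^n
= (3/5)^3
= 0.2160

0.2160


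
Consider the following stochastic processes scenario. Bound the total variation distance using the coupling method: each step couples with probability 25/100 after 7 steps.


TV distance bound <= (1-delta)^n
= (1 - 0.2500)^7
= 0.7500^7
= 0.1335

0.1335


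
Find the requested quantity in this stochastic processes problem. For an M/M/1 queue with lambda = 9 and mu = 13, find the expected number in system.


rho = 9/13 = 0.6923
L = rho/(1-rho)
= 0.6923/0.3077
= 2.2500

2.2500


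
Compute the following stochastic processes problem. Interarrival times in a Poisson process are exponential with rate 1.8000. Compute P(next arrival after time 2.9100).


P(X > t) = exp(-lambda * t)
= exp(-1.8000 * 2.9100)
= exp(-5.2380) = 0.0053

0.0053


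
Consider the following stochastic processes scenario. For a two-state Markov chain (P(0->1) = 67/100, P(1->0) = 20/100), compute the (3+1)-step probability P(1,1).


P^4 = P^3 * P^1
Computing via matrix multiplication of the transition matrix.
Entry (1,1) of P^4 = 0.7702

0.7702


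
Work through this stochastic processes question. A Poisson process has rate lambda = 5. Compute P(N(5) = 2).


P(N(t)=k) = (lambda*t)^k * exp(-lambda*t) / k!
lambda*t = 25
= 25^2 * exp(-25) / 2!
= 625 * 1.3888e-11 / 2
= 4.3400e-09

4.3400e-09


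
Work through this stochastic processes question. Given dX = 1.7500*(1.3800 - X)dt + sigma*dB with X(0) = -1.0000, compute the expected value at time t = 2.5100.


E[X(t)] = mu + (X(0) - mu)*exp(-theta*t)
= 1.3800 + (-1.0000 - 1.3800)*exp(-1.7500*2.5100)
= 1.3800 + -2.3800 * 0.0124
= 1.3506

1.3506


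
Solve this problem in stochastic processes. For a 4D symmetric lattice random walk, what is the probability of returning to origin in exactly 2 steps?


P(return in 2 steps) = P(reverse first step) = 1/(2d)
= 1/8
= 0.1250

0.1250


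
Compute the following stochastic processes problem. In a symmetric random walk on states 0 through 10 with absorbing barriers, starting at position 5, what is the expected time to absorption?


For symmetric RW on 0,...,N with absorbing barriers, E(i) = i*(N-i)
E(5) = 5 * 5 = 25

25


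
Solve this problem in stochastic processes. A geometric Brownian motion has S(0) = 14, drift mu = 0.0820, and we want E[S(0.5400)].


E[S(t)] = S(0) * exp(mu * t)
= 14 * exp(0.0820 * 0.5400)
= 14 * 1.0453
= 14.6338

14.6338


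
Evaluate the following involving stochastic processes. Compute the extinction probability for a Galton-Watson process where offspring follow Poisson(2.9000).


Since mu = 2.9000 > 1, extinction prob q < 1.
Solve s = exp(mu*(s-1)) iteratively.
q = 0.0668

0.0668


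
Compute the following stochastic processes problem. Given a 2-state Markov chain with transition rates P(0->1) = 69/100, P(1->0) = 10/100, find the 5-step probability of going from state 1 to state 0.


Computing P^5 by matrix multiplication.
P = [[0.3100, 0.6900], [0.1000, 0.9000]]
After raising P to the power 5:
P^5(1,0) = 0.1265

0.1265


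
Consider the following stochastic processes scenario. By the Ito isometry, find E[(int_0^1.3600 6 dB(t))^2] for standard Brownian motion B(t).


By Ito isometry: E[(int f dB)^2] = int f^2 dt
= 6^2 * 1.3600
= 36 * 1.3600 = 48.9600

48.9600


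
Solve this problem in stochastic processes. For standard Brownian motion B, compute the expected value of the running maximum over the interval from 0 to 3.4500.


E(max B(s)) = sqrt(2t/pi)
= sqrt(2*3.4500/pi)
= sqrt(2.1963)
= 1.4820

1.4820


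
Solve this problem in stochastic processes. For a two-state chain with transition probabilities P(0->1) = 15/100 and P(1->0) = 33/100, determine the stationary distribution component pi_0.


Stationary distribution: pi_0 = p10/(p01+p10), pi_1 = p01/(p01+p10)
p01 = 0.1500, p10 = 0.3300
pi_0 = 0.6875

0.6875


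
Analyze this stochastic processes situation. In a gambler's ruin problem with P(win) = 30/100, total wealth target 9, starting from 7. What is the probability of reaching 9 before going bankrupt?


Gambler's ruin formula:
r = q/p = 0.7000/0.3000 = 2.3333
P(win) = (1 - r^i)/(1 - r^N)
= (1 - 2.3333^7)/(1 - 2.3333^9)
= 0.1833

0.1833


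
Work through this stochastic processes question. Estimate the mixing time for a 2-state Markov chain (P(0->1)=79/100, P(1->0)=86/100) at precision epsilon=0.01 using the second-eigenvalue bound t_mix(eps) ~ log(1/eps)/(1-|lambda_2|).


lambda_2 = |1 - p01 - p10| = |1 - 0.7900 - 0.8600| = 0.6500
t_mix ~ log(1/eps)/(1 - |lambda_2|)
= log(100)/(1 - 0.6500) = 4.6052/0.3500
= 13.1576

13.1576


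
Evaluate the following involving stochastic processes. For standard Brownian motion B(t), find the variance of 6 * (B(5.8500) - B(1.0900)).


Var(alpha*(B(t)-B(s))) = alpha^2 * (t-s)
= 6^2 * (5.8500 - 1.0900)
= 36 * 4.7600
= 171.3600

171.3600


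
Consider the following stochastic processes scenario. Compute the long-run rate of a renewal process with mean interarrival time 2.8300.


Long-run renewal rate = 1/E(X)
= 1/2.8300
= 0.3534

0.3534


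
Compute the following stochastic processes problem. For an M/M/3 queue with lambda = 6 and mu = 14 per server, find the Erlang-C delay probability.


a = lambda/mu = 0.4286
rho = a/c = 0.1429
Erlang-C formula applied:
C(c,a) = 0.0100

0.0100


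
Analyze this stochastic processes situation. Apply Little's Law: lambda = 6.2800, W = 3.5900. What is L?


Little's Law: L = lambda * W
= 6.2800 * 3.5900
= 22.5452

22.5452


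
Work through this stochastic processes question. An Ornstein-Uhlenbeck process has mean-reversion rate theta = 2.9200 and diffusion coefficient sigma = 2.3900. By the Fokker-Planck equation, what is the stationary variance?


Stationary variance = sigma^2 / (2*theta)
= 2.3900^2 / (2*2.9200)
= 5.7121 / 5.8400
= 0.9781

0.9781


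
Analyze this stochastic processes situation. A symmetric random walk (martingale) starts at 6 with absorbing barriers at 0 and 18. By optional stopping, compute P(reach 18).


By optional stopping theorem: E(M at tau) = M(0) = 6
P(hit 18)*18 + P(hit 0)*0 = 6
P(hit 18) = (6 - 0)/(18 - 0) = 1/3 = 0.3333

0.3333


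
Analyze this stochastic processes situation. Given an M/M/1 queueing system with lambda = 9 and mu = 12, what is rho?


rho = lambda/mu
= 9/12
= 0.7500

0.7500


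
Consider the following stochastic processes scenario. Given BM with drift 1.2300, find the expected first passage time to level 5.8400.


Expected first passage time = a/mu
= 5.8400/1.2300
= 4.7480

4.7480


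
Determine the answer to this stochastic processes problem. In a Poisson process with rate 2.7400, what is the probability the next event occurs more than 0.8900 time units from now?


P(X > t) = exp(-lambda * t)
= exp(-2.7400 * 0.8900)
= exp(-2.4386) = 0.0873

0.0873


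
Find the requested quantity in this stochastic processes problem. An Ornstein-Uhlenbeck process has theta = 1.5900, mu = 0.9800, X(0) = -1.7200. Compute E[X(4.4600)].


E[X(t)] = mu + (X(0) - mu)*exp(-theta*t)
= 0.9800 + (-1.7200 - 0.9800)*exp(-1.5900*4.4600)
= 0.9800 + -2.7000 * 8.3223e-04
= 0.9778

0.9778


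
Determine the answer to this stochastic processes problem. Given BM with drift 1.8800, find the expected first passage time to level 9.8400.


Expected first passage time = a/mu
= 9.8400/1.8800
= 5.2340

5.2340


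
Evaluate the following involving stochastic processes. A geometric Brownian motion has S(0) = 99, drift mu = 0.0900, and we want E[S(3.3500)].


E[S(t)] = S(0) * exp(mu * t)
= 99 * exp(0.0900 * 3.3500)
= 99 * 1.3519
= 133.8366

133.8366


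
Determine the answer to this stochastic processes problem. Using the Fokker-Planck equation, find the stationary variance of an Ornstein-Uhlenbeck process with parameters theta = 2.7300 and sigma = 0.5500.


Stationary variance = sigma^2 / (2*theta)
= 0.5500^2 / (2*2.7300)
= 0.3025 / 5.4600
= 0.0554

0.0554


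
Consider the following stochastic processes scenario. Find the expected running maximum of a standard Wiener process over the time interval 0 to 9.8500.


E(max B(s)) = sqrt(2t/pi)
= sqrt(2*9.8500/pi)
= sqrt(6.2707)
= 2.5041

2.5041


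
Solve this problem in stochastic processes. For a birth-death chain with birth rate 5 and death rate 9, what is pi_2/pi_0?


For birth-death process, pi_n/pi_0 = (lambda/mu)^n
= (5/9)^2
= 0.3086

0.3086


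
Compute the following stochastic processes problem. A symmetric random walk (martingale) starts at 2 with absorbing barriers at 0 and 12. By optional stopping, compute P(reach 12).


By optional stopping theorem: E(M at tau) = M(0) = 2
P(hit 12)*12 + P(hit 0)*0 = 2
P(hit 12) = (2 - 0)/(12 - 0) = 1/6 = 0.1667

0.1667


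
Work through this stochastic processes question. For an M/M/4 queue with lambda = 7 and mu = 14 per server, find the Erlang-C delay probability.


a = lambda/mu = 0.5000
rho = a/c = 0.1250
Erlang-C formula applied:
C(c,a) = 0.0018

0.0018


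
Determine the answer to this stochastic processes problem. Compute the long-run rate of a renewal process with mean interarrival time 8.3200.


Long-run renewal rate = 1/E(X)
= 1/8.3200
= 0.1202

0.1202


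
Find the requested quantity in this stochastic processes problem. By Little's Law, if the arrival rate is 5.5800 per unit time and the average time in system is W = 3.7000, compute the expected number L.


Little's Law: L = lambda * W
= 5.5800 * 3.7000
= 20.6460

20.6460


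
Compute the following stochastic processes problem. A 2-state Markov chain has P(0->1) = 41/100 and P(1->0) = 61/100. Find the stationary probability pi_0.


Stationary distribution: pi_0 = p10/(p01+p10), pi_1 = p01/(p01+p10)
p01 = 0.4100, p10 = 0.6100
pi_0 = 0.5980

0.5980


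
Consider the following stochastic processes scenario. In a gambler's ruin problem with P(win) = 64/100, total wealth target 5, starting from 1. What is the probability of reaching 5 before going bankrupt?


Gambler's ruin formula:
r = q/p = 0.3600/0.6400 = 0.5625
P(win) = (1 - r^i)/(1 - r^N)
= (1 - 0.5625^1)/(1 - 0.5625^5)
= 0.4636

0.4636


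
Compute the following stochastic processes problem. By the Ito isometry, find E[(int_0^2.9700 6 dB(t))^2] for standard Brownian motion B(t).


By Ito isometry: E[(int f dB)^2] = int f^2 dt
= 6^2 * 2.9700
= 36 * 2.9700 = 106.9200

106.9200


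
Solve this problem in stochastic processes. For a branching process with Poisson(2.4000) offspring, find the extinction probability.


Since mu = 2.4000 > 1, extinction prob q < 1.
Solve s = exp(mu*(s-1)) iteratively.
q = 0.1214

0.1214


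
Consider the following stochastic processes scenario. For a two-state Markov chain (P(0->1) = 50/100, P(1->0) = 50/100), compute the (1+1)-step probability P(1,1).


P^2 = P^1 * P^1
Computing via matrix multiplication of the transition matrix.
Entry (1,1) of P^2 = 0.5000

0.5000


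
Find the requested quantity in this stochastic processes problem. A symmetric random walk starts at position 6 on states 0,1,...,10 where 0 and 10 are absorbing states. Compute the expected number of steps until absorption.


For symmetric RW on 0,...,N with absorbing barriers, E(i) = i*(N-i)
E(6) = 6 * 4 = 24

24


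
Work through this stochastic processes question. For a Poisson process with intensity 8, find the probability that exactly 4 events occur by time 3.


P(N(t)=k) = (lambda*t)^k * exp(-lambda*t) / k!
lambda*t = 24
= 24^4 * exp(-24) / 4!
= 331776 * 3.7751e-11 / 24
= 5.2187e-07

5.2187e-07


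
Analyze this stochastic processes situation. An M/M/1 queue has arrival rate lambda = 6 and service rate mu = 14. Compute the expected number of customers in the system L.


rho = 6/14 = 0.4286
L = rho/(1-rho)
= 0.4286/0.5714
= 0.7500

0.7500


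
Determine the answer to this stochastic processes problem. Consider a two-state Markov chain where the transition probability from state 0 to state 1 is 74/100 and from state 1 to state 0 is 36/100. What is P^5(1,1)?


Computing P^5 by matrix multiplication.
P = [[0.2600, 0.7400], [0.3600, 0.6400]]
After raising P to the power 5:
P^5(1,1) = 0.6727

0.6727


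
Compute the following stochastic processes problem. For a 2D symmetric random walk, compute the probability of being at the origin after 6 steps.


P = C(6,3)^2 / 4^6
= 20^2 / 4096
= 400 / 4096
= 0.0977

0.0977


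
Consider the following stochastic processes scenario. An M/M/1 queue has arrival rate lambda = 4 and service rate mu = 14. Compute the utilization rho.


rho = lambda/mu
= 4/14
= 0.2857

0.2857


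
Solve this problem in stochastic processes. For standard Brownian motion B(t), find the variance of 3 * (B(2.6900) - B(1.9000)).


Var(alpha*(B(t)-B(s))) = alpha^2 * (t-s)
= 3^2 * (2.6900 - 1.9000)
= 9 * 0.7900
= 7.1100

7.1100


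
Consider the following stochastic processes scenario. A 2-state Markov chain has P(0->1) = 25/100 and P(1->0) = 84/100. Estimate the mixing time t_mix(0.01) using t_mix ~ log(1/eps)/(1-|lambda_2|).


lambda_2 = |1 - p01 - p10| = |1 - 0.2500 - 0.8400| = 0.0900
t_mix ~ log(1/eps)/(1 - |lambda_2|)
= log(100)/(1 - 0.0900) = 4.6052/0.9100
= 5.0606

5.0606


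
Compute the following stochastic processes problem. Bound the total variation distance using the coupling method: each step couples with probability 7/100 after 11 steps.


TV distance bound <= (1-delta)^n
= (1 - 0.0700)^11
= 0.9300^11
= 0.4501

0.4501


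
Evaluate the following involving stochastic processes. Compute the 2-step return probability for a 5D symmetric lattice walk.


P(return in 2 steps) = P(reverse first step) = 1/(2d)
= 1/10
= 0.1000

0.1000


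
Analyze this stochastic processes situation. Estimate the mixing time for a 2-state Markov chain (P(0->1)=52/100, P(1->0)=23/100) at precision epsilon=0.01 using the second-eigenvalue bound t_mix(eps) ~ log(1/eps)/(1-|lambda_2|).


lambda_2 = |1 - p01 - p10| = |1 - 0.5200 - 0.2300| = 0.2500
t_mix ~ log(1/eps)/(1 - |lambda_2|)
= log(100)/(1 - 0.2500) = 4.6052/0.7500
= 6.1402

6.1402


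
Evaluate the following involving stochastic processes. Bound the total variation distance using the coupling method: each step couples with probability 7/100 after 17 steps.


TV distance bound <= (1-delta)^n
= (1 - 0.0700)^17
= 0.9300^17
= 0.2912

0.2912


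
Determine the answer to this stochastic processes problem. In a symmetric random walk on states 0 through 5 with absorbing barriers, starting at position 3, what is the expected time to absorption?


For symmetric RW on 0,...,N with absorbing barriers, E(i) = i*(N-i)
E(3) = 3 * 2 = 6

6


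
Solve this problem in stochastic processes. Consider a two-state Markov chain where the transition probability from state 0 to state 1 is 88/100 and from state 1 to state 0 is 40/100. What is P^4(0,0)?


Computing P^4 by matrix multiplication.
P = [[0.1200, 0.8800], [0.4000, 0.6000]]
After raising P to the power 4:
P^4(0,0) = 0.3167

0.3167


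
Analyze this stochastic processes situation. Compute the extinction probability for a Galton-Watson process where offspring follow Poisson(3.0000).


Since mu = 3.0000 > 1, extinction prob q < 1.
Solve s = exp(mu*(s-1)) iteratively.
q = 0.0595

0.0595


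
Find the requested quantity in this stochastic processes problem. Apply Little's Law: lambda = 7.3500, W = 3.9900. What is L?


Little's Law: L = lambda * W
= 7.3500 * 3.9900
= 29.3265

29.3265


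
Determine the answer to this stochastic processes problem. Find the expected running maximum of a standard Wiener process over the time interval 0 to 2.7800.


E(max B(s)) = sqrt(2t/pi)
= sqrt(2*2.7800/pi)
= sqrt(1.7698)
= 1.3303

1.3303


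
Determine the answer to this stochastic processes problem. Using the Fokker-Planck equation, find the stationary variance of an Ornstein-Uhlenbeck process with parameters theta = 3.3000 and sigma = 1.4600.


Stationary variance = sigma^2 / (2*theta)
= 1.4600^2 / (2*3.3000)
= 2.1316 / 6.6000
= 0.3230

0.3230


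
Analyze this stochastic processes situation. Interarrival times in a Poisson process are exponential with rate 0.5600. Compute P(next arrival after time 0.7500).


P(X > t) = exp(-lambda * t)
= exp(-0.5600 * 0.7500)
= exp(-0.4200) = 0.6570

0.6570
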